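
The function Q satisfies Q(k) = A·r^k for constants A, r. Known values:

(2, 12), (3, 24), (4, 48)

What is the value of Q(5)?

96

Consecutive ratio: 24/12 = 2, and 48/24 = 2, so r = 2.
Then A·2^2 = 12 gives A = 3, and Q(k) = 3·2^k.
Q(5) = 3·2^5 = 96.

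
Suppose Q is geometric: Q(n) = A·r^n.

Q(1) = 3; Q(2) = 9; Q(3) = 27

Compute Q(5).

Consecutive ratio: 9/3 = 3, and 27/9 = 3, so r = 3.
Then A·3^1 = 3 gives A = 1, and Q(n) = 1·3^n.
Q(5) = 1·3^5 = 243.

243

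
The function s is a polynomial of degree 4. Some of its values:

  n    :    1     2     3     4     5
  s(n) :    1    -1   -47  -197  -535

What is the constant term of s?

-5

Write s(n) = an^4 + bn³ + cn² + dn + e; the 5 given values yield a linear system in the 5 coefficients.
Solving, s(n) = -n^4 + 3n² + 4n - 5.
The constant term is s(0) = -5.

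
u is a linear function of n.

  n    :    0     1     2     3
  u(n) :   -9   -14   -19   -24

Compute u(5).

Write u(n) = an + b; the 4 given values yield a linear system in the 2 coefficients.
Solving, u(n) = -5n - 9.
Then u(5) = -34.

-34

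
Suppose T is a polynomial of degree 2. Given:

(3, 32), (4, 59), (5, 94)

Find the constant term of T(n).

Write T(n) = an² + bn + c; the 3 given values yield a linear system in the 3 coefficients.
Solving, T(n) = 4n² - n - 1.
The constant term is T(0) = -1.

-1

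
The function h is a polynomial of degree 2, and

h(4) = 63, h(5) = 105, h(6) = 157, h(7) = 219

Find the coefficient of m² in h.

5

First differences: 42, 52, 62. Second differences: 10, 10.
Level-2 differences are constant, so h has degree 2.
Fitting a degree-2 polynomial gives h(m) = 5m² - 3m - 5.
The coefficient of m² is 5.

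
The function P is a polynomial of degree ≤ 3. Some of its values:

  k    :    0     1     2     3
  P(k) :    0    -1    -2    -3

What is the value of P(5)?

-5

Write P(k) = ak³ + bk² + ck + d; the 4 given values yield a linear system in the 4 coefficients.
Solving, the top 2 coefficients vanish, and P(k) = -k.
Then P(5) = -5.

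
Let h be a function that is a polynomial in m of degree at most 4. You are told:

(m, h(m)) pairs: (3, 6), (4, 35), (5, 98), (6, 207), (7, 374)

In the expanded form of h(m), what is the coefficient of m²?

-7

Write h(m) = am^4 + bm³ + cm² + dm + e; the 5 given values yield a linear system in the 5 coefficients.
Solving, the leading coefficient vanishes, and h(m) = 2m³ - 7m² + 4m + 3.
The coefficient of m² is -7.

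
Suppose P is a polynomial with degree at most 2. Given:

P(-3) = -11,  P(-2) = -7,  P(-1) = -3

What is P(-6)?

Write P(x) = ax² + bx + c; the 3 given values yield a linear system in the 3 coefficients.
Solving, the leading coefficient vanishes, and P(x) = 4x + 1.
Then P(-6) = -23.

-23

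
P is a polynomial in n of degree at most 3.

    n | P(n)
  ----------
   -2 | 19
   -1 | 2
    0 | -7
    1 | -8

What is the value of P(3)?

14

First differences: -17, -9, -1. Second differences: 8, 8.
Level-2 differences are constant, so P has degree 2.
Fitting a degree-2 polynomial gives P(n) = 4n² - 5n - 7.
Then P(3) = 14.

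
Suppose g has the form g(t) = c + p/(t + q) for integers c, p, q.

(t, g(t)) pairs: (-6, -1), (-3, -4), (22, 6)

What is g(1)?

(g(t) − c)(t + q) = p for each data point; the three points give a linear system in c and q, then p follows.
Solving: c = 4, q = -2, p = 40, so g(t) = 4 + 40/(t − 2).
Then g(1) = 4 + 40/(-1) = -36.

-36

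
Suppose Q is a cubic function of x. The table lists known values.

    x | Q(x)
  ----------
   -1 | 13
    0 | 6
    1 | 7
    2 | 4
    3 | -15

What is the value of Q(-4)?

202

Write Q(x) = ax³ + bx² + cx + d; the 5 given values yield a linear system in the 4 coefficients.
Solving, Q(x) = -2x³ + 4x² - x + 6.
Then Q(-4) = 202.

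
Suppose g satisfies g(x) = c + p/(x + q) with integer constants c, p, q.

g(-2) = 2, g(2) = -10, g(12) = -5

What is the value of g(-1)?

(g(x) − c)(x + q) = p for each data point; the three points give a linear system in c and q, then p follows.
Solving: c = -4, q = 0, p = -12, so g(x) = -4 − 12/(x + 0).
Then g(-1) = -4 − 12/(-1) = 8.

8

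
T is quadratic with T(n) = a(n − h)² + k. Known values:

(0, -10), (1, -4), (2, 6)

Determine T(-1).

First differences 6, 10; second difference 4 = 2a, so a = 2.
Expanding, the n-coefficient is −2ah = -4h; matching it to the data gives h = -1, and then k = -12.
So T(n) = 2(n + 1)² − 12.
T(-1) = 2·0² − 12 = -12.

-12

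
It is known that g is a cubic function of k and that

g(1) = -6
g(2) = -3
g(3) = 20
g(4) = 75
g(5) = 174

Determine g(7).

First differences: 3, 23, 55, 99. Second differences: 20, 32, 44. Third differences: 12, 12.
Level-3 differences are constant, so g has degree 3.
Fitting a degree-3 polynomial gives g(k) = 2k³ - 2k² - 5k - 1.
Then g(7) = 552.

552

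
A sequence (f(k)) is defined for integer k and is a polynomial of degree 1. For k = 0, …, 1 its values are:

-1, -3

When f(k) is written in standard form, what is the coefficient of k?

-2

Write f(k) = ak + b; the 2 given values yield a linear system in the 2 coefficients.
Solving, f(k) = -2k - 1.
The coefficient of k is -2.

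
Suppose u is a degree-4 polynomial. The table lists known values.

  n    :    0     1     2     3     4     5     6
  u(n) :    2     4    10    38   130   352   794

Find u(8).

Write u(n) = an^4 + bn³ + cn² + dn + e; the 7 given values yield a linear system in the 5 coefficients.
Solving, u(n) = n^4 - 3n³ + 4n² + 2.
Then u(8) = 2818.

2818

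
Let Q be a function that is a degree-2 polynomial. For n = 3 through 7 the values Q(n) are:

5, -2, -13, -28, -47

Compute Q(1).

Write Q(n) = an² + bn + c; the 5 given values yield a linear system in the 3 coefficients.
Solving, Q(n) = -2n² + 7n + 2.
Then Q(1) = 7.

7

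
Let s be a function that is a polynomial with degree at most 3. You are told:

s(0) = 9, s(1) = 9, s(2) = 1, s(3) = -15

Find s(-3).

-39

First differences: 0, -8, -16. Second differences: -8, -8.
Level-2 differences are constant, so s has degree 2.
Fitting a degree-2 polynomial gives s(k) = -4k² + 4k + 9.
Then s(-3) = -39.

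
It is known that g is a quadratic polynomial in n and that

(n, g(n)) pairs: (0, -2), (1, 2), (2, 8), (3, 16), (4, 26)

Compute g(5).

38

Write g(n) = an² + bn + c; the 5 given values yield a linear system in the 3 coefficients.
Solving, g(n) = n² + 3n - 2.
Then g(5) = 38.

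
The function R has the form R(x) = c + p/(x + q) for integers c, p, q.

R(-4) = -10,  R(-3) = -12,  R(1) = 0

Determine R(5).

-4

(R(x) − c)(x + q) = p for each data point; the three points give a linear system in c and q, then p follows.
Solving: c = -6, q = 1, p = 12, so R(x) = -6 + 12/(x + 1).
Then R(5) = -6 + 12/6 = -4.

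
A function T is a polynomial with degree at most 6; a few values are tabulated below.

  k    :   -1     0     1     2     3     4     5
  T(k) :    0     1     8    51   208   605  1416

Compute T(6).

2863

Write T(k) = ak^6 + bk^5 + ck^4 + dk³ + ek² + pk + q; the 7 given values yield a linear system in the 7 coefficients.
Solving, the top 2 coefficients vanish, and T(k) = 2k^4 + k³ + k² + 3k + 1.
Then T(6) = 2863.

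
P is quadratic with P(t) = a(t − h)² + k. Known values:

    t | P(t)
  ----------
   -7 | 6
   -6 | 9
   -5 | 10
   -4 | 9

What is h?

First differences 3, 1, -1; second difference -2 = 2a, so a = -1.
Expanding, the t-coefficient is −2ah = 2h; matching it to the data gives h = -5, and then k = 10.
So P(t) = -1(t + 5)² + 10.
Hence h = -5.

-5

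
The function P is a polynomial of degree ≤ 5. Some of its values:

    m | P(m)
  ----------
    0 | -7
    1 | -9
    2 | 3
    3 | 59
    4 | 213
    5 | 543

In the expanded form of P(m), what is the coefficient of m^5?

First differences: -2, 12, 56, 154, 330. Second differences: 14, 44, 98, 176. Third differences: 30, 54, 78. Fourth differences: 24, 24.
Level-4 differences are constant, so P has degree 4.
Fitting a degree-4 polynomial gives P(m) = m^4 - m³ + 3m² - 5m - 7.
The coefficient of m^5 is 0.

0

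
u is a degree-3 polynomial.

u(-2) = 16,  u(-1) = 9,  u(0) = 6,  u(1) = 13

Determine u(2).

Write u(k) = ak³ + bk² + ck + d; the 4 given values yield a linear system in the 4 coefficients.
Solving, u(k) = k³ + 5k² + k + 6.
Then u(2) = 36.

36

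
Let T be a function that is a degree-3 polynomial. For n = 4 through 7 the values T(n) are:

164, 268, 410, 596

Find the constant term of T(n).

Write T(n) = an³ + bn² + cn + d; the 4 given values yield a linear system in the 4 coefficients.
Solving, T(n) = n³ + 4n² + 7n + 8.
The constant term is T(0) = 8.

8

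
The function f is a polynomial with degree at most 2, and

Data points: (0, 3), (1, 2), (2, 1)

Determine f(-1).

First differences: -1, -1.
Level-1 differences are constant, so f has degree 1.
Fitting a degree-1 polynomial gives f(x) = -x + 3.
Then f(-1) = 4.

4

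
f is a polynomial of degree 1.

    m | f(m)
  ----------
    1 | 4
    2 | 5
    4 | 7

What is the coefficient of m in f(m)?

Write f(m) = am + b; the 3 given values yield a linear system in the 2 coefficients.
Solving, f(m) = m + 3.
The coefficient of m is 1.

1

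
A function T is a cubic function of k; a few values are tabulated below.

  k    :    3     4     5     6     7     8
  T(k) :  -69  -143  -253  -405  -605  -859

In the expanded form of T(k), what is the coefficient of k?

5

First differences: -74, -110, -152, -200, -254. Second differences: -36, -42, -48, -54. Third differences: -6, -6, -6.
Level-3 differences are constant, so T has degree 3.
Fitting a degree-3 polynomial gives T(k) = -k³ - 6k² + 5k - 3.
The coefficient of k is 5.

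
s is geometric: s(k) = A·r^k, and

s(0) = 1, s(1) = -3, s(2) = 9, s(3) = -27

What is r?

-3

Consecutive ratio: -3/1 = -3, and 9/(-3) = -3, so r = -3.
Then A·(-3)^0 = 1 gives A = 1, and s(k) = 1·(-3)^k.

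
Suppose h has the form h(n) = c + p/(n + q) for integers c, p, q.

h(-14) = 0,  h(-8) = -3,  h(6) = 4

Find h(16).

3

(h(n) − c)(n + q) = p for each data point; the three points give a linear system in c and q, then p follows.
Solving: c = 2, q = 4, p = 20, so h(n) = 2 + 20/(n + 4).
Then h(16) = 2 + 20/20 = 3.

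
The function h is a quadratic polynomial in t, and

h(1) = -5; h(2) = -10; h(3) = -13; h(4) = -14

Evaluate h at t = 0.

First differences: -5, -3, -1. Second differences: 2, 2.
Level-2 differences are constant, so h has degree 2.
Fitting a degree-2 polynomial gives h(t) = t² - 8t + 2.
Then h(0) = 2.

2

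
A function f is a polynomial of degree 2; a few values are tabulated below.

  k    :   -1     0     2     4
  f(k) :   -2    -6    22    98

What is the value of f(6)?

Write f(k) = ak² + bk + c; the 4 given values yield a linear system in the 3 coefficients.
Solving, f(k) = 6k² + 2k - 6.
Then f(6) = 222.

222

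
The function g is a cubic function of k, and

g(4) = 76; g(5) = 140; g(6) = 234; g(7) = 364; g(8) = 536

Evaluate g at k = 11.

First differences: 64, 94, 130, 172. Second differences: 30, 36, 42. Third differences: 6, 6.
Level-3 differences are constant, so g has degree 3.
Fitting a degree-3 polynomial gives g(k) = k³ + 3k.
Then g(11) = 1364.

1364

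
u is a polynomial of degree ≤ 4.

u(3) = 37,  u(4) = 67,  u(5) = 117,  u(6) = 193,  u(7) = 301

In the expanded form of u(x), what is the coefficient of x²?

-2

First differences: 30, 50, 76, 108. Second differences: 20, 26, 32. Third differences: 6, 6.
Level-3 differences are constant, so u has degree 3.
Fitting a degree-3 polynomial gives u(x) = x³ - 2x² + 7x + 7.
The coefficient of x² is -2.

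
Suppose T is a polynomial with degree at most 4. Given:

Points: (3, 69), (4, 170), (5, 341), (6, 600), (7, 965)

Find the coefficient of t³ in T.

3

Write T(t) = at^4 + bt³ + ct² + dt + e; the 5 given values yield a linear system in the 5 coefficients.
Solving, the leading coefficient vanishes, and T(t) = 3t³ - t² - 3t + 6.
The coefficient of t³ is 3.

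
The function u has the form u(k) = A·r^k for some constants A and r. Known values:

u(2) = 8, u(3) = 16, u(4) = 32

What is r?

Consecutive ratio: 16/8 = 2, and 32/16 = 2, so r = 2.
Then A·2^2 = 8 gives A = 2, and u(k) = 2·2^k.

2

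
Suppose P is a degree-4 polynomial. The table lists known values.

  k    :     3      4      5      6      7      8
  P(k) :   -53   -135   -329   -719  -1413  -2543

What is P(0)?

Write P(k) = ak^4 + bk³ + ck² + dk + e; the 6 given values yield a linear system in the 5 coefficients.
Solving, P(k) = -k^4 + 4k³ - 7k² - 6k + 1.
The constant term is P(0) = 1.

1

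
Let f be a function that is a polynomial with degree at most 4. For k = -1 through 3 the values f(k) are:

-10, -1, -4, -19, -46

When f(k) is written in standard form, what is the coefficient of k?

First differences: 9, -3, -15, -27. Second differences: -12, -12, -12.
Level-2 differences are constant, so f has degree 2.
Fitting a degree-2 polynomial gives f(k) = -6k² + 3k - 1.
The coefficient of k is 3.

3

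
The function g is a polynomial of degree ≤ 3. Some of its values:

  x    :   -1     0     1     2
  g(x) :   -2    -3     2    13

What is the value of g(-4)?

Write g(x) = ax³ + bx² + cx + d; the 4 given values yield a linear system in the 4 coefficients.
Solving, the leading coefficient vanishes, and g(x) = 3x² + 2x - 3.
Then g(-4) = 37.

37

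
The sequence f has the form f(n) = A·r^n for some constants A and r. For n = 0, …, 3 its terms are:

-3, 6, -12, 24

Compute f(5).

Consecutive ratio: 6/(-3) = -2, and -12/6 = -2, so r = -2.
Then A·(-2)^0 = -3 gives A = -3, and f(n) = -3·(-2)^n.
f(5) = -3·(-2)^5 = 96.

96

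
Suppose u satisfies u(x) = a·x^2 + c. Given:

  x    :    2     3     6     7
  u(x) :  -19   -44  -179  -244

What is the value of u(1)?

From u(2) = -19 and u(3) = -44: 4a + c = -19 and 9a + c = -44.
Subtracting: 5a = -25, so a = -5; then c = -19 − (-5)·4 = 1.
So u(x) = -5x² + 1, and u(1) = -4.

-4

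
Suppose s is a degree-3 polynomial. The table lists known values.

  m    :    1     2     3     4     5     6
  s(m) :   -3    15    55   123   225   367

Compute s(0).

-5

Write s(m) = am³ + bm² + cm + d; the 6 given values yield a linear system in the 4 coefficients.
Solving, s(m) = m³ + 5m² - 4m - 5.
Then s(0) = -5.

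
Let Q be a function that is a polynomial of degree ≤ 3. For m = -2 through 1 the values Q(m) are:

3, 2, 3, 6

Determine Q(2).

11

First differences: -1, 1, 3. Second differences: 2, 2.
Level-2 differences are constant, so Q has degree 2.
Extending the table by one column gives the next first difference 5, so Q(2) = 6 + 5 = 11.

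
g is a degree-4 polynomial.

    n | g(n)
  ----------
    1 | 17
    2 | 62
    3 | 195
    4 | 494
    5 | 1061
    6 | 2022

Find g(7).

3527

First differences: 45, 133, 299, 567, 961. Second differences: 88, 166, 268, 394. Third differences: 78, 102, 126. Fourth differences: 24, 24.
Level-4 differences are constant, so g has degree 4.
Fitting a degree-4 polynomial gives g(n) = n^4 + 3n³ + n² + 6n + 6.
Then g(7) = 3527.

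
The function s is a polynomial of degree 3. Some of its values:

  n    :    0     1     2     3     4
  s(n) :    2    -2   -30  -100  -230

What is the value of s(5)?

-438

First differences: -4, -28, -70, -130. Second differences: -24, -42, -60. Third differences: -18, -18.
Level-3 differences are constant, so s has degree 3.
Fitting a degree-3 polynomial gives s(n) = -3n³ - 3n² + 2n + 2.
Then s(5) = -438.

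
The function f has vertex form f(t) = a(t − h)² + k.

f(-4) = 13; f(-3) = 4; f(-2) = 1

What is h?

-2

First differences -9, -3; second difference 6 = 2a, so a = 3.
Expanding, the t-coefficient is −2ah = -6h; matching it to the data gives h = -2, and then k = 1.
So f(t) = 3(t + 2)² + 1.
Hence h = -2.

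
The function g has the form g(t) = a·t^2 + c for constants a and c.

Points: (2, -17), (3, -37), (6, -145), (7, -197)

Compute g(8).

-257

From g(2) = -17 and g(3) = -37: 4a + c = -17 and 9a + c = -37.
Subtracting: 5a = -20, so a = -4; then c = -17 − (-4)·4 = -1.
So g(t) = -4t² − 1, and g(8) = -257.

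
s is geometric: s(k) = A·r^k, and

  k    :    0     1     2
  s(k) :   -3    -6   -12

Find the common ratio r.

Consecutive ratio: -6/(-3) = 2, and -12/(-6) = 2, so r = 2.
Then A·2^0 = -3 gives A = -3, and s(k) = -3·2^k.

2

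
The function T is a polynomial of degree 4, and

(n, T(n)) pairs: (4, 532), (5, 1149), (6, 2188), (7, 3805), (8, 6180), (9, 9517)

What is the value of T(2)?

60

Write T(n) = an^4 + bn³ + cn² + dn + e; the 6 given values yield a linear system in the 5 coefficients.
Solving, T(n) = n^4 + 4n³ + 4n + 4.
Then T(2) = 60.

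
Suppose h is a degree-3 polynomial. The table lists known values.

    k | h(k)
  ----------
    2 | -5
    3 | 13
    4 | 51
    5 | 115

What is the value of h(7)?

Write h(k) = ak³ + bk² + ck + d; the 4 given values yield a linear system in the 4 coefficients.
Solving, h(k) = k³ + k² - 6k - 5.
Then h(7) = 345.

345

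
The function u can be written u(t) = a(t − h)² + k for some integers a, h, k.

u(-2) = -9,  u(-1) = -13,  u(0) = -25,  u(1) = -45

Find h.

-2

First differences -4, -12, -20; second difference -8 = 2a, so a = -4.
Expanding, the t-coefficient is −2ah = 8h; matching it to the data gives h = -2, and then k = -9.
So u(t) = -4(t + 2)² − 9.
Hence h = -2.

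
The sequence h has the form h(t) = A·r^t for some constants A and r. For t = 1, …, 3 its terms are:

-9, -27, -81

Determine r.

Consecutive ratio: -27/(-9) = 3, and -81/(-27) = 3, so r = 3.
Then A·3^1 = -9 gives A = -3, and h(t) = -3·3^t.

3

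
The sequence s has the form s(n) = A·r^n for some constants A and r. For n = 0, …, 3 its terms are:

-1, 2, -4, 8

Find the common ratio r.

-2

Consecutive ratio: 2/(-1) = -2, and -4/2 = -2, so r = -2.
Then A·(-2)^0 = -1 gives A = -1, and s(n) = -1·(-2)^n.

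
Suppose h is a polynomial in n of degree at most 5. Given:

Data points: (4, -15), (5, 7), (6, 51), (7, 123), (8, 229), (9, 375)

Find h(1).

-9

First differences: 22, 44, 72, 106, 146. Second differences: 22, 28, 34, 40. Third differences: 6, 6, 6.
Level-3 differences are constant, so h has degree 3.
Fitting a degree-3 polynomial gives h(n) = n³ - 4n² - 3n - 3.
Then h(1) = -9.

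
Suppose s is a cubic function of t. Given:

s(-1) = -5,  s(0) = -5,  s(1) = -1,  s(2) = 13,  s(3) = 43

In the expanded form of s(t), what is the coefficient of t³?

1

First differences: 0, 4, 14, 30. Second differences: 4, 10, 16. Third differences: 6, 6.
Level-3 differences are constant, so s has degree 3.
Fitting a degree-3 polynomial gives s(t) = t³ + 2t² + t - 5.
The coefficient of t³ is 1.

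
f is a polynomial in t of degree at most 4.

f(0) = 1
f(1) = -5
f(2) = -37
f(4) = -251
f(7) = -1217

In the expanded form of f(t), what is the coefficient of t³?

-3

Write f(t) = at^4 + bt³ + ct² + dt + e; the 5 given values yield a linear system in the 5 coefficients.
Solving, the leading coefficient vanishes, and f(t) = -3t³ - 4t² + t + 1.
The coefficient of t³ is -3.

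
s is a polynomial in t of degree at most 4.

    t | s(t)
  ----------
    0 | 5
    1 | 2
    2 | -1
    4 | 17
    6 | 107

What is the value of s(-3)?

-46

Write s(t) = at^4 + bt³ + ct² + dt + e; the 5 given values yield a linear system in the 5 coefficients.
Solving, the leading coefficient vanishes, and s(t) = t³ - 3t² - t + 5.
Then s(-3) = -46.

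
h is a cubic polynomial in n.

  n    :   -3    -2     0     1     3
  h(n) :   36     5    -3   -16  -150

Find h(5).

Write h(n) = an³ + bn² + cn + d; the 5 given values yield a linear system in the 4 coefficients.
Solving, h(n) = -3n³ - 6n² - 4n - 3.
Then h(5) = -548.

-548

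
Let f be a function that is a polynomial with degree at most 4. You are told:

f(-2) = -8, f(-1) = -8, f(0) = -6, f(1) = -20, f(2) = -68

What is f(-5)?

Write f(t) = at^4 + bt³ + ct² + dt + e; the 5 given values yield a linear system in the 5 coefficients.
Solving, the leading coefficient vanishes, and f(t) = -3t³ - 8t² - 3t - 6.
Then f(-5) = 184.

184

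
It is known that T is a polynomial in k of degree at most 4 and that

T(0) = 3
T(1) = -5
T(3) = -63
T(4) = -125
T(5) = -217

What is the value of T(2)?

Write T(k) = ak^4 + bk³ + ck² + dk + e; the 5 given values yield a linear system in the 5 coefficients.
Solving, the leading coefficient vanishes, and T(k) = -k³ - 3k² - 4k + 3.
Then T(2) = -25.

-25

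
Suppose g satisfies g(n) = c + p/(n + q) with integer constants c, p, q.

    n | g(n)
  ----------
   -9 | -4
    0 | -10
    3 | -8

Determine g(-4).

(g(n) − c)(n + q) = p for each data point; the three points give a linear system in c and q, then p follows.
Solving: c = -6, q = 3, p = -12, so g(n) = -6 − 12/(n + 3).
Then g(-4) = -6 − 12/(-1) = 6.

6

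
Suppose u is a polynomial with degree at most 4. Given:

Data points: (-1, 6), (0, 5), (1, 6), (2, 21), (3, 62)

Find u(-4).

-99

First differences: -1, 1, 15, 41. Second differences: 2, 14, 26. Third differences: 12, 12.
Level-3 differences are constant, so u has degree 3.
Fitting a degree-3 polynomial gives u(x) = 2x³ + x² - 2x + 5.
Then u(-4) = -99.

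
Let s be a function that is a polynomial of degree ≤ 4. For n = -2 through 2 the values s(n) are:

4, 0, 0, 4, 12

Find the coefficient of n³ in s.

0

First differences: -4, 0, 4, 8. Second differences: 4, 4, 4.
Level-2 differences are constant, so s has degree 2.
Fitting a degree-2 polynomial gives s(n) = 2n² + 2n.
The coefficient of n³ is 0.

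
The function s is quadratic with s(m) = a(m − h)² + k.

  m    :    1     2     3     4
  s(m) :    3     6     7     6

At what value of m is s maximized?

First differences 3, 1, -1; second difference -2 = 2a, so a = -1.
Expanding, the m-coefficient is −2ah = 2h; matching it to the data gives h = 3, and then k = 7.
So s(m) = -1(m − 3)² + 7.
Hence h = 3.

3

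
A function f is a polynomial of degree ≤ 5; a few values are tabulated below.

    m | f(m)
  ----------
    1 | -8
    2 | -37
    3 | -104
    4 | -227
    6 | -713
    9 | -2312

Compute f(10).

Write f(m) = am^5 + bm^4 + cm³ + dm² + em + p; the 6 given values yield a linear system in the 6 coefficients.
Solving, the top 2 coefficients vanish, and f(m) = -3m³ - m² - 5m + 1.
Then f(10) = -3149.

-3149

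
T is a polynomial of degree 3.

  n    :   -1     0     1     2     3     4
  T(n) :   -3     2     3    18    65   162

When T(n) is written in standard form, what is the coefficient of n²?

-2

Write T(n) = an³ + bn² + cn + d; the 6 given values yield a linear system in the 4 coefficients.
Solving, T(n) = 3n³ - 2n² + 2.
The coefficient of n² is -2.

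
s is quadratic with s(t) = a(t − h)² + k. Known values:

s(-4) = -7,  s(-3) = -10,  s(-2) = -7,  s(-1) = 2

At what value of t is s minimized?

First differences -3, 3, 9; second difference 6 = 2a, so a = 3.
Expanding, the t-coefficient is −2ah = -6h; matching it to the data gives h = -3, and then k = -10.
So s(t) = 3(t + 3)² − 10.
Hence h = -3.

-3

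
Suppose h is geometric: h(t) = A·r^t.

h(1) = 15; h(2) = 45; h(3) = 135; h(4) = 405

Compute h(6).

Consecutive ratio: 45/15 = 3, and 135/45 = 3, so r = 3.
Then A·3^1 = 15 gives A = 5, and h(t) = 5·3^t.
h(6) = 5·3^6 = 3645.

3645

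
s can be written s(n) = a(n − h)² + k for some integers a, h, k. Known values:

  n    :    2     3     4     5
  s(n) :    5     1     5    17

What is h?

First differences -4, 4, 12; second difference 8 = 2a, so a = 4.
Expanding, the n-coefficient is −2ah = -8h; matching it to the data gives h = 3, and then k = 1.
So s(n) = 4(n − 3)² + 1.
Hence h = 3.

3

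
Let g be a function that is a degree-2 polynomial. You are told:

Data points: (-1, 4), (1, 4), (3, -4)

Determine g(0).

5

Write g(m) = am² + bm + c; the 3 given values yield a linear system in the 3 coefficients.
Solving, g(m) = -m² + 5.
Then g(0) = 5.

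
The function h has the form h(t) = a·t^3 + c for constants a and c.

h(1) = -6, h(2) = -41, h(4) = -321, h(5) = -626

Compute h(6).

-1081

From h(1) = -6 and h(2) = -41: 1a + c = -6 and 8a + c = -41.
Subtracting: 7a = -35, so a = -5; then c = -6 − (-5)·1 = -1.
So h(t) = -5t³ − 1, and h(6) = -1081.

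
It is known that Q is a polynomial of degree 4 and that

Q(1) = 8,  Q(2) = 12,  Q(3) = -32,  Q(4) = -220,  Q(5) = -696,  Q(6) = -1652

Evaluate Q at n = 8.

Write Q(n) = an^4 + bn³ + cn² + dn + e; the 6 given values yield a linear system in the 5 coefficients.
Solving, Q(n) = -2n^4 + 4n³ + 2n² + 4.
Then Q(8) = -6012.

-6012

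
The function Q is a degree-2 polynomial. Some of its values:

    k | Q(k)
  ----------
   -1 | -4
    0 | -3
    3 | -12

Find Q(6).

Write Q(k) = ak² + bk + c; the 3 given values yield a linear system in the 3 coefficients.
Solving, Q(k) = -k² - 3.
Then Q(6) = -39.

-39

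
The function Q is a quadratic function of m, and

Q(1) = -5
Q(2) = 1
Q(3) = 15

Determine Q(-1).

7

Write Q(m) = am² + bm + c; the 3 given values yield a linear system in the 3 coefficients.
Solving, Q(m) = 4m² - 6m - 3.
Then Q(-1) = 7.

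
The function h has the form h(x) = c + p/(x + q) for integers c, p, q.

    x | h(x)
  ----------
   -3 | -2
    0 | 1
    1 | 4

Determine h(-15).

(h(x) − c)(x + q) = p for each data point; the three points give a linear system in c and q, then p follows.
Solving: c = -5, q = -3, p = -18, so h(x) = -5 − 18/(x − 3).
Then h(-15) = -5 − 18/(-18) = -4.

-4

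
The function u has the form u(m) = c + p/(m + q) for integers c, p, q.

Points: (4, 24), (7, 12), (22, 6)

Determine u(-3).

(u(m) − c)(m + q) = p for each data point; the three points give a linear system in c and q, then p follows.
Solving: c = 4, q = -2, p = 40, so u(m) = 4 + 40/(m − 2).
Then u(-3) = 4 + 40/(-5) = -4.

-4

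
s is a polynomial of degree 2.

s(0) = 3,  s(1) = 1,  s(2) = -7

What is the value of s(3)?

Write s(x) = ax² + bx + c; the 3 given values yield a linear system in the 3 coefficients.
Solving, s(x) = -3x² + x + 3.
Then s(3) = -21.

-21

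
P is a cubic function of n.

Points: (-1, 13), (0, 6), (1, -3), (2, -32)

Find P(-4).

202

Write P(n) = an³ + bn² + cn + d; the 4 given values yield a linear system in the 4 coefficients.
Solving, P(n) = -3n³ - n² - 5n + 6.
Then P(-4) = 202.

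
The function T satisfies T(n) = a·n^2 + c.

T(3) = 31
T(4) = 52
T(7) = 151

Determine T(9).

From T(3) = 31 and T(4) = 52: 9a + c = 31 and 16a + c = 52.
Subtracting: 7a = 21, so a = 3; then c = 31 − 3·9 = 4.
So T(n) = 3n² + 4, and T(9) = 247.

247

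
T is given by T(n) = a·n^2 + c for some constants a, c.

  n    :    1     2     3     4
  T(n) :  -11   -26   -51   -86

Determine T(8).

From T(1) = -11 and T(2) = -26: 1a + c = -11 and 4a + c = -26.
Subtracting: 3a = -15, so a = -5; then c = -11 − (-5)·1 = -6.
So T(n) = -5n² − 6, and T(8) = -326.

-326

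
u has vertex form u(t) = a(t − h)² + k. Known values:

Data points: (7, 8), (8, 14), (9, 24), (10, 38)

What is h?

First differences 6, 10, 14; second difference 4 = 2a, so a = 2.
Expanding, the t-coefficient is −2ah = -4h; matching it to the data gives h = 6, and then k = 6.
So u(t) = 2(t − 6)² + 6.
Hence h = 6.

6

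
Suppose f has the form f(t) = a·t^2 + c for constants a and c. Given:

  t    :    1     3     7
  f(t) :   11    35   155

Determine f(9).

251

From f(1) = 11 and f(3) = 35: 1a + c = 11 and 9a + c = 35.
Subtracting: 8a = 24, so a = 3; then c = 11 − 3·1 = 8.
So f(t) = 3t² + 8, and f(9) = 251.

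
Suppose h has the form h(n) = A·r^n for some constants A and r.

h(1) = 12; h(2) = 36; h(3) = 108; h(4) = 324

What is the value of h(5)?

Consecutive ratio: 36/12 = 3, and 108/36 = 3, so r = 3.
Then A·3^1 = 12 gives A = 4, and h(n) = 4·3^n.
h(5) = 4·3^5 = 972.

972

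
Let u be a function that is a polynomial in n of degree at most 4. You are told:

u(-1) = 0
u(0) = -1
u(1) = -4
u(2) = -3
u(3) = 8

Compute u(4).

Write u(n) = an^4 + bn³ + cn² + dn + e; the 5 given values yield a linear system in the 5 coefficients.
Solving, the leading coefficient vanishes, and u(n) = n³ - n² - 3n - 1.
Then u(4) = 35.

35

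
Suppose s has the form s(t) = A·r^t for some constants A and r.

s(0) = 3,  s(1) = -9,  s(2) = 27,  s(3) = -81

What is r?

Consecutive ratio: -9/3 = -3, and 27/(-9) = -3, so r = -3.
Then A·(-3)^0 = 3 gives A = 3, and s(t) = 3·(-3)^t.

-3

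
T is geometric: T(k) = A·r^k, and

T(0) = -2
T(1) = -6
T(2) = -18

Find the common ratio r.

3

Consecutive ratio: -6/(-2) = 3, and -18/(-6) = 3, so r = 3.
Then A·3^0 = -2 gives A = -2, and T(k) = -2·3^k.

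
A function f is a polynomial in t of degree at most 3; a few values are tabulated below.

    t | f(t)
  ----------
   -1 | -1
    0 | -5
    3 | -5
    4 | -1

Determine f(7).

Write f(t) = at³ + bt² + ct + d; the 4 given values yield a linear system in the 4 coefficients.
Solving, the leading coefficient vanishes, and f(t) = t² - 3t - 5.
Then f(7) = 23.

23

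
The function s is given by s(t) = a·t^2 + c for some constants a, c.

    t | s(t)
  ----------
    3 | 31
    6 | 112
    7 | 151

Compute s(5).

79

From s(3) = 31 and s(6) = 112: 9a + c = 31 and 36a + c = 112.
Subtracting: 27a = 81, so a = 3; then c = 31 − 3·9 = 4.
So s(t) = 3t² + 4, and s(5) = 79.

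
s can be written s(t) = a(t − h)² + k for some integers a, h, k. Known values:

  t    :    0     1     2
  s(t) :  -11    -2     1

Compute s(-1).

First differences 9, 3; second difference -6 = 2a, so a = -3.
Expanding, the t-coefficient is −2ah = 6h; matching it to the data gives h = 2, and then k = 1.
So s(t) = -3(t − 2)² + 1.
s(-1) = -3·(-3)² + 1 = -26.

-26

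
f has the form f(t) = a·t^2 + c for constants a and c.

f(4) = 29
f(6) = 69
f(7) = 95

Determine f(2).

5

From f(4) = 29 and f(6) = 69: 16a + c = 29 and 36a + c = 69.
Subtracting: 20a = 40, so a = 2; then c = 29 − 2·16 = -3.
So f(t) = 2t² − 3, and f(2) = 5.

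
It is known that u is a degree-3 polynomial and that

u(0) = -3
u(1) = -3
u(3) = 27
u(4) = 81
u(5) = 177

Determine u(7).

Write u(t) = at³ + bt² + ct + d; the 5 given values yield a linear system in the 4 coefficients.
Solving, u(t) = 2t³ - 3t² + t - 3.
Then u(7) = 543.

543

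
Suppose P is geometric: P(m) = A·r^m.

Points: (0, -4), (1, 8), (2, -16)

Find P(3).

Consecutive ratio: 8/(-4) = -2, and -16/8 = -2, so r = -2.
Then A·(-2)^0 = -4 gives A = -4, and P(m) = -4·(-2)^m.
P(3) = -4·(-2)^3 = 32.

32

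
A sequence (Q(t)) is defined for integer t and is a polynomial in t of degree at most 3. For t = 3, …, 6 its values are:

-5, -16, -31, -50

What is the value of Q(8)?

First differences: -11, -15, -19. Second differences: -4, -4.
Level-2 differences are constant, so Q has degree 2.
Fitting a degree-2 polynomial gives Q(t) = -2t² + 3t + 4.
Then Q(8) = -100.

-100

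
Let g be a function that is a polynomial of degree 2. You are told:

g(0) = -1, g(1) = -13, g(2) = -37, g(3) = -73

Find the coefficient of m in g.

-6

First differences: -12, -24, -36. Second differences: -12, -12.
Level-2 differences are constant, so g has degree 2.
Fitting a degree-2 polynomial gives g(m) = -6m² - 6m - 1.
The coefficient of m is -6.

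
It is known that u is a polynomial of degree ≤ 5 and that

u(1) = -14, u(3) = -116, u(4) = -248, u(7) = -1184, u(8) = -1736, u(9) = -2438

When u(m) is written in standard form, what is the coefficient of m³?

-3

Write u(m) = am^5 + bm^4 + cm³ + dm² + em + p; the 6 given values yield a linear system in the 6 coefficients.
Solving, the top 2 coefficients vanish, and u(m) = -3m³ - 3m² - 8.
The coefficient of m³ is -3.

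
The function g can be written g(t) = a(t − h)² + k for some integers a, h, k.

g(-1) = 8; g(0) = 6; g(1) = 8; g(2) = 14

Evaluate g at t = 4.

First differences -2, 2, 6; second difference 4 = 2a, so a = 2.
Expanding, the t-coefficient is −2ah = -4h; matching it to the data gives h = 0, and then k = 6.
So g(t) = 2(t + 0)² + 6.
g(4) = 2·4² + 6 = 38.

38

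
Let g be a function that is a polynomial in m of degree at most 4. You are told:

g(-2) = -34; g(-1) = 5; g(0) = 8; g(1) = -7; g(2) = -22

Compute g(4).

20

First differences: 39, 3, -15, -15. Second differences: -36, -18, 0. Third differences: 18, 18.
Level-3 differences are constant, so g has degree 3.
Fitting a degree-3 polynomial gives g(m) = 3m³ - 9m² - 9m + 8.
Then g(4) = 20.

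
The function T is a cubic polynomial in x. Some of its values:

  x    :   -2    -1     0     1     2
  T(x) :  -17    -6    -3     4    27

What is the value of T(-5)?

First differences: 11, 3, 7, 23. Second differences: -8, 4, 16. Third differences: 12, 12.
Level-3 differences are constant, so T has degree 3.
Fitting a degree-3 polynomial gives T(x) = 2x³ + 2x² + 3x - 3.
Then T(-5) = -218.

-218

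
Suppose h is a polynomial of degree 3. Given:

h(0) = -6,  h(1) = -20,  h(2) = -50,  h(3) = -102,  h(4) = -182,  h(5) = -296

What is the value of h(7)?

-650

First differences: -14, -30, -52, -80, -114. Second differences: -16, -22, -28, -34. Third differences: -6, -6, -6.
Level-3 differences are constant, so h has degree 3.
Fitting a degree-3 polynomial gives h(n) = -n³ - 5n² - 8n - 6.
Then h(7) = -650.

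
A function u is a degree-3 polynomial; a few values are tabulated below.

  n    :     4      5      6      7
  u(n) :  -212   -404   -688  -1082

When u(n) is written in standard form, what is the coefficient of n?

0

Write u(n) = an³ + bn² + cn + d; the 4 given values yield a linear system in the 4 coefficients.
Solving, u(n) = -3n³ - n² - 4.
The coefficient of n is 0.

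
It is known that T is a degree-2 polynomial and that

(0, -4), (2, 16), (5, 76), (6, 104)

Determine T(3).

Write T(x) = ax² + bx + c; the 4 given values yield a linear system in the 3 coefficients.
Solving, T(x) = 2x² + 6x - 4.
Then T(3) = 32.

32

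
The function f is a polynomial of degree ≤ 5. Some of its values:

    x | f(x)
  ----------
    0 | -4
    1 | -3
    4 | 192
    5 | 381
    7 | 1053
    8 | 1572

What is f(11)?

Write f(x) = ax^5 + bx^4 + cx³ + dx² + ex + p; the 6 given values yield a linear system in the 6 coefficients.
Solving, the top 2 coefficients vanish, and f(x) = 3x³ + x² - 3x - 4.
Then f(11) = 4077.

4077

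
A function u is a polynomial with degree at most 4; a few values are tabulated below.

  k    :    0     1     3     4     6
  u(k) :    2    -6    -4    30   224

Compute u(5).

Write u(k) = ak^4 + bk³ + ck² + dk + e; the 5 given values yield a linear system in the 5 coefficients.
Solving, the leading coefficient vanishes, and u(k) = 2k³ - 5k² - 5k + 2.
Then u(5) = 102.

102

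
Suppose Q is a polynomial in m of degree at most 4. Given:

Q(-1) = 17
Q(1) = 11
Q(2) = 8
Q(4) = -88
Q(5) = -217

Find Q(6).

Write Q(m) = am^4 + bm³ + cm² + dm + e; the 5 given values yield a linear system in the 5 coefficients.
Solving, the leading coefficient vanishes, and Q(m) = -3m³ + 6m² + 8.
Then Q(6) = -424.

-424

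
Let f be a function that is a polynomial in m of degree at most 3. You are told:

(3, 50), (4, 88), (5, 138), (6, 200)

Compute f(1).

10

First differences: 38, 50, 62. Second differences: 12, 12.
Level-2 differences are constant, so f has degree 2.
Fitting a degree-2 polynomial gives f(m) = 6m² - 4m + 8.
Then f(1) = 10.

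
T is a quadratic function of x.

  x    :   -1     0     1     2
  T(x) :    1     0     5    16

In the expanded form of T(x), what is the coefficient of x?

2

Write T(x) = ax² + bx + c; the 4 given values yield a linear system in the 3 coefficients.
Solving, T(x) = 3x² + 2x.
The coefficient of x is 2.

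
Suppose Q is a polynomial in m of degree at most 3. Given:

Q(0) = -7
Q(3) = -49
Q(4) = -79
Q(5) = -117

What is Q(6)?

-163

Write Q(m) = am³ + bm² + cm + d; the 4 given values yield a linear system in the 4 coefficients.
Solving, the leading coefficient vanishes, and Q(m) = -4m² - 2m - 7.
Then Q(6) = -163.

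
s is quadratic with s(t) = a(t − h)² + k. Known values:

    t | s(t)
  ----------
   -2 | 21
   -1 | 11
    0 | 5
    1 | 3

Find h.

First differences -10, -6, -2; second difference 4 = 2a, so a = 2.
Expanding, the t-coefficient is −2ah = -4h; matching it to the data gives h = 1, and then k = 3.
So s(t) = 2(t − 1)² + 3.
Hence h = 1.

1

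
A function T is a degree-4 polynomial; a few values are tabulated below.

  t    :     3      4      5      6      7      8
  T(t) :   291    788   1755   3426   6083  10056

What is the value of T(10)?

23510

First differences: 497, 967, 1671, 2657, 3973. Second differences: 470, 704, 986, 1316. Third differences: 234, 282, 330. Fourth differences: 48, 48.
Level-4 differences are constant, so T has degree 4.
Fitting a degree-4 polynomial gives T(t) = 2t^4 + 3t³ + 5t² + t.
Then T(10) = 23510.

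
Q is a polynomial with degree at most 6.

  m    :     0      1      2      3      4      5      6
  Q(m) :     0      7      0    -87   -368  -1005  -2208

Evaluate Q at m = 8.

First differences: 7, -7, -87, -281, -637, -1203. Second differences: -14, -80, -194, -356, -566. Third differences: -66, -114, -162, -210. Fourth differences: -48, -48, -48.
Level-4 differences are constant, so Q has degree 4.
Fitting a degree-4 polynomial gives Q(m) = -2m^4 + m³ + 4m² + 4m.
Then Q(8) = -7392.

-7392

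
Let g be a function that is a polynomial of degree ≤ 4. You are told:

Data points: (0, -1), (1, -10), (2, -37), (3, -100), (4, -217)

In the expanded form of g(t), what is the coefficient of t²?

0

Write g(t) = at^4 + bt³ + ct² + dt + e; the 5 given values yield a linear system in the 5 coefficients.
Solving, the leading coefficient vanishes, and g(t) = -3t³ - 6t - 1.
The coefficient of t² is 0.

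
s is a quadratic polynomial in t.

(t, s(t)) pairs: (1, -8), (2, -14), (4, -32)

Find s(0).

Write s(t) = at² + bt + c; the 3 given values yield a linear system in the 3 coefficients.
Solving, s(t) = -t² - 3t - 4.
Then s(0) = -4.

-4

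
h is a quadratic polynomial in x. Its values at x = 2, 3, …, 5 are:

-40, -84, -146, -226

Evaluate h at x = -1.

First differences: -44, -62, -80. Second differences: -18, -18.
Level-2 differences are constant, so h has degree 2.
Fitting a degree-2 polynomial gives h(x) = -9x² + x - 6.
Then h(-1) = -16.

-16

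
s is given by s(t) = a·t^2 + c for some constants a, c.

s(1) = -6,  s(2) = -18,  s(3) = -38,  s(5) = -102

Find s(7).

-198

From s(1) = -6 and s(2) = -18: 1a + c = -6 and 4a + c = -18.
Subtracting: 3a = -12, so a = -4; then c = -6 − (-4)·1 = -2.
So s(t) = -4t² − 2, and s(7) = -198.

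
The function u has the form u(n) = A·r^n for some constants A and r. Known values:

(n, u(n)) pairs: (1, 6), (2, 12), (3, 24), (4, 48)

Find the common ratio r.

Consecutive ratio: 12/6 = 2, and 24/12 = 2, so r = 2.
Then A·2^1 = 6 gives A = 3, and u(n) = 3·2^n.

2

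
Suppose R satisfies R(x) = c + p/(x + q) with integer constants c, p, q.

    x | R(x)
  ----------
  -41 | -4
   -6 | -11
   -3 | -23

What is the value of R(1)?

(R(x) − c)(x + q) = p for each data point; the three points give a linear system in c and q, then p follows.
Solving: c = -3, q = 1, p = 40, so R(x) = -3 + 40/(x + 1).
Then R(1) = -3 + 40/2 = 17.

17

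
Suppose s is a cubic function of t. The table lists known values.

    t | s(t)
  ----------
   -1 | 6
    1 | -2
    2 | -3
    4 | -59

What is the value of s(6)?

Write s(t) = at³ + bt² + ct + d; the 4 given values yield a linear system in the 4 coefficients.
Solving, s(t) = -2t³ + 5t² - 2t - 3.
Then s(6) = -267.

-267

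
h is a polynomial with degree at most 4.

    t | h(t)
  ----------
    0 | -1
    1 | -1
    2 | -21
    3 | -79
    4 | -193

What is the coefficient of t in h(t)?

4

Write h(t) = at^4 + bt³ + ct² + dt + e; the 5 given values yield a linear system in the 5 coefficients.
Solving, the leading coefficient vanishes, and h(t) = -3t³ - t² + 4t - 1.
The coefficient of t is 4.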